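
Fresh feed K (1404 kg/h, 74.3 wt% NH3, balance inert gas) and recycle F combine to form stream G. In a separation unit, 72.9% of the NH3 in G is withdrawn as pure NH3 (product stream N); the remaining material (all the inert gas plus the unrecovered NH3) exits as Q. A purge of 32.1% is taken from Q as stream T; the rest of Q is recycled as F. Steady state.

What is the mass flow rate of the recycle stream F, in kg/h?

inert gas enters only via K and leaves only via the purge: 1404×0.257 = 0.321×(inert gas in Q), and the separation unit passes all inert gas, so inert gas in G = inert gas in Q = 1124.1 kg/h.
NH3 in G: m_A = 1404×0.743 + (1−0.321)·(1−0.729)·m_A, so m_A = 1043.2/0.8160 = 1278.4 kg/h.
Q = (1−0.729)×1278.4 + 1124.1 = 1470.5 kg/h.
Recycle F = (1−0.321)×1470.5 = 998.49 kg/h.

998.5 kg/h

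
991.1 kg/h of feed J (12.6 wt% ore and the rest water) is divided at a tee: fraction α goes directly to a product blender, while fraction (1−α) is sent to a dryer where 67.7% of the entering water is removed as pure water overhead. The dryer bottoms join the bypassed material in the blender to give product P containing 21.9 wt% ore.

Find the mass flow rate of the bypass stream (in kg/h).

279.8 kg/h

All 991.1×0.126 = 124.88 kg/h of ore reaches P, so P = 124.88/0.219 = 570.22 kg/h and vapour = 420.88 kg/h.
The evaporator receives (1−α)·991.1 of feed at 0.874 water and removes 0.677 of that water:
0.677×0.874×(1−α)×991.1 = 420.88
(1−α) = 420.88/586.43 = 0.7177;  α = 0.2823.
Bypass flow = 0.2823×991.1 = 279.79 kg/h.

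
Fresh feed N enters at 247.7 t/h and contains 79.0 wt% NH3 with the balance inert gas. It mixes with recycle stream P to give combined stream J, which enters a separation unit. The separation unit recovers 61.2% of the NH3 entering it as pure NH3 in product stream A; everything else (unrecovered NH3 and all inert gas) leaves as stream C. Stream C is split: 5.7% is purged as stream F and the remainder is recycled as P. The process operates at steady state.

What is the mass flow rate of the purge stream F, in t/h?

58.84 t/h

inert gas enters only via N and leaves only via the purge: 247.7×0.210 = 0.057×(inert gas in C), and the separation unit passes all inert gas, so inert gas in J = inert gas in C = 912.58 t/h.
NH3 in J: m_A = 247.7×0.790 + (1−0.057)·(1−0.612)·m_A, so m_A = 195.68/0.6341 = 308.59 t/h.
C = (1−0.612)×308.59 + 912.58 = 1032.3 t/h.
Purge F = 0.057×1032.3 = 58.842 t/h.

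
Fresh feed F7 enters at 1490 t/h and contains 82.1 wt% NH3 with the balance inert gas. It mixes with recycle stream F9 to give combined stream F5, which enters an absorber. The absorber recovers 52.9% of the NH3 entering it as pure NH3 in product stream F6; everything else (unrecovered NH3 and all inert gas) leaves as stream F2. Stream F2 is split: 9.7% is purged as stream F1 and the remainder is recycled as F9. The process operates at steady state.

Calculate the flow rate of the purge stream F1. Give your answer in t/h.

inert gas enters only via F7 and leaves only via the purge: 1490×0.179 = 0.097×(inert gas in F2), and the absorber passes all inert gas, so inert gas in F5 = inert gas in F2 = 2749.6 t/h.
NH3 in F5: m_A = 1490×0.821 + (1−0.097)·(1−0.529)·m_A, so m_A = 1223.3/0.5747 = 2128.6 t/h.
F2 = (1−0.529)×2128.6 + 2749.6 = 3752.2 t/h.
Purge F1 = 0.097×3752.2 = 363.96 t/h.

364 t/h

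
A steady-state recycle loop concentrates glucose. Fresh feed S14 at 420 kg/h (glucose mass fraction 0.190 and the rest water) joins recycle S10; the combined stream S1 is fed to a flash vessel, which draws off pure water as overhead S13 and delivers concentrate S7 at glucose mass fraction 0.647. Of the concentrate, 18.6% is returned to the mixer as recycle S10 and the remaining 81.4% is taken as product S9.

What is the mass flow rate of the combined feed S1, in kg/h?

448.2 kg/h

Overall glucose balance (none leaves overhead): glucose in fresh feed = glucose in product, i.e. 420×0.190 = (1−0.186)·S7·0.647.
S7 = 79.8/(0.647×0.814) = 151.52 kg/h.
Recycle S10 = 0.186×151.52 = 28.183 kg/h.
Combined feed S1 = 420 + 28.183 = 448.18 kg/h.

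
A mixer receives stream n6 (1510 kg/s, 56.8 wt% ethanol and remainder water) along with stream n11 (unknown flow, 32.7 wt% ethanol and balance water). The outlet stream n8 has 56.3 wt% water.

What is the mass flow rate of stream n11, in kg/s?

Let n11 be the unknown flow. Total out = 1510 + n11.
water balance: 652.32 + 0.673·n11 = 0.563·(1510 + n11)
(0.673 − 0.563)·n11 = 0.563×1510 − 652.32 = 197.81
n11 = 197.81 / 0.110 = 1798.3 kg/s

1798 kg/s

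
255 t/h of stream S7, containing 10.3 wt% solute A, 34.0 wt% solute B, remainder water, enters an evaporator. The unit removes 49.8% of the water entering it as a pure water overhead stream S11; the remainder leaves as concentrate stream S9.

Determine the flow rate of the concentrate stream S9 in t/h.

water entering = 255×0.557 = 142.04 t/h; overhead removed = 0.498×142.04 = 70.733 t/h.
Concentrate = 255 − 70.733 = 184.27 t/h.

184.3 t/h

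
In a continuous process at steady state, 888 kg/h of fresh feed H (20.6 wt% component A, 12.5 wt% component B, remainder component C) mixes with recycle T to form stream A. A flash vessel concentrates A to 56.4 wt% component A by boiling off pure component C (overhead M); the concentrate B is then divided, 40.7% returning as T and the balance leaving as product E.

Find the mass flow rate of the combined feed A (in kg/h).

1111 kg/h

Overall component A balance (none leaves overhead): component A in fresh feed = component A in product, i.e. 888×0.206 = (1−0.407)·B·0.564.
B = 182.93/(0.564×0.593) = 546.95 kg/h.
Recycle T = 0.407×546.95 = 222.61 kg/h.
Combined feed A = 888 + 222.61 = 1110.6 kg/h.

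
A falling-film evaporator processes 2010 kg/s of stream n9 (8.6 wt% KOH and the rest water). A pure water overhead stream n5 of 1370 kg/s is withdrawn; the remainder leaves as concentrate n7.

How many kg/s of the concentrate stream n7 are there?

640 kg/s

Concentrate = 2010 − 1370 = 640 kg/s.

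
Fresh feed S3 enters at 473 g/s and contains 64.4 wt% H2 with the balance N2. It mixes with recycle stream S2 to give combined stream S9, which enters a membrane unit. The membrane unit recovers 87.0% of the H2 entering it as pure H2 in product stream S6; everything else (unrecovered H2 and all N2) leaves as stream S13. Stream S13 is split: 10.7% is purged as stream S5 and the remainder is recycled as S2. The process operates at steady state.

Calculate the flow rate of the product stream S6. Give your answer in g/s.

H2 in S9: m_A = 473×0.644 + (1−0.107)·(1−0.870)·m_A, so m_A = 304.61/0.8839 = 344.62 g/s.
Product S6 = 0.870×344.62 = 299.82 g/s.

299.8 g/s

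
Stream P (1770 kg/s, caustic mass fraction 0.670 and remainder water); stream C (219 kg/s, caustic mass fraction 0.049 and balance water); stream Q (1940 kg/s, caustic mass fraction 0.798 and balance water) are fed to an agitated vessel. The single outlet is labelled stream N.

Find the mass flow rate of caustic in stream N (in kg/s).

2745 kg/s

caustic out = caustic in = 1770×0.670 + 219×0.049 + 1940×0.798 = 2744.8 kg/s.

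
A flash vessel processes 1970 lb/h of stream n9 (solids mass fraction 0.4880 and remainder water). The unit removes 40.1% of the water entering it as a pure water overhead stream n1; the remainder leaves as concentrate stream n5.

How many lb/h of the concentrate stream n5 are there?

1566 lb/h

water entering = 1970×0.512 = 1008.6 lb/h; overhead removed = 0.401×1008.6 = 404.46 lb/h.
Concentrate = 1970 − 404.46 = 1565.5 lb/h.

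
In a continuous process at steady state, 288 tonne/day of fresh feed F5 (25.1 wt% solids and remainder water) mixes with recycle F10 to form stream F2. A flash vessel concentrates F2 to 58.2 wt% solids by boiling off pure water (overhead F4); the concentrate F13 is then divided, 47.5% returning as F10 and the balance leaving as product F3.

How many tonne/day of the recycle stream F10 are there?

112.4 tonne/day

Overall solids balance (none leaves overhead): solids in fresh feed = solids in product, i.e. 288×0.251 = (1−0.475)·F13·0.582.
F13 = 72.288/(0.582×0.525) = 236.58 tonne/day.
Recycle F10 = 0.475×236.58 = 112.38 tonne/day.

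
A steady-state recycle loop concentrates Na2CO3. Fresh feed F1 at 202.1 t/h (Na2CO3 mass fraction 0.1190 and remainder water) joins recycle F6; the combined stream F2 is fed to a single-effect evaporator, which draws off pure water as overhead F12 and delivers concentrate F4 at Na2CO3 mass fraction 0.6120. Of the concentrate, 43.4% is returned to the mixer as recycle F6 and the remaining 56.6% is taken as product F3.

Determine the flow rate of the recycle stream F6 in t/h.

Overall Na2CO3 balance (none leaves overhead): Na2CO3 in fresh feed = Na2CO3 in product, i.e. 202.1×0.119 = (1−0.434)·F4·0.612.
F4 = 24.05/(0.612×0.566) = 69.43 t/h.
Recycle F6 = 0.434×69.43 = 30.132 t/h.

30.13 t/h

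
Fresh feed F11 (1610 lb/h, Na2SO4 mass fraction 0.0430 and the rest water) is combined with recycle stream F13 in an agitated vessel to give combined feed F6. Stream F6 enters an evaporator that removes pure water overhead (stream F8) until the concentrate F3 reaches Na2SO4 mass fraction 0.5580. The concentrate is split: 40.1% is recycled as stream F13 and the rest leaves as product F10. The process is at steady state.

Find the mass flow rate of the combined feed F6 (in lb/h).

1693 lb/h

Overall Na2SO4 balance (none leaves overhead): Na2SO4 in fresh feed = Na2SO4 in product, i.e. 1610×0.043 = (1−0.401)·F3·0.558.
F3 = 69.23/(0.558×0.599) = 207.13 lb/h.
Recycle F13 = 0.401×207.13 = 83.057 lb/h.
Combined feed F6 = 1610 + 83.057 = 1693.1 lb/h.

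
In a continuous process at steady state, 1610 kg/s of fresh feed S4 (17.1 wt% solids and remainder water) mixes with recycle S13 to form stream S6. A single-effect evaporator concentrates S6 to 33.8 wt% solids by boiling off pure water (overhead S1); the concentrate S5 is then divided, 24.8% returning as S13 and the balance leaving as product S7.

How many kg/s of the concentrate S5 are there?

Overall solids balance (none leaves overhead): solids in fresh feed = solids in product, i.e. 1610×0.171 = (1−0.248)·S5·0.338.
S5 = 275.31/(0.338×0.752) = 1083.1 kg/s.

1083 kg/s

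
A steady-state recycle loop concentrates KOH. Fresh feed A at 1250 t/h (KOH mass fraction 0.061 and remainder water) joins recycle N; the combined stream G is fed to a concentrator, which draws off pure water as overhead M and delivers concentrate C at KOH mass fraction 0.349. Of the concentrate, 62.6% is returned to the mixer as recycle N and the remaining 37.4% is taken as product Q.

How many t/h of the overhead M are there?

1032 t/h

Overall KOH balance (none leaves overhead): KOH in fresh feed = KOH in product, i.e. 1250×0.061 = (1−0.626)·C·0.349.
C = 76.25/(0.349×0.374) = 584.17 t/h.
Recycle N = 0.626×584.17 = 365.69 t/h.
Combined feed G = 1250 + 365.69 = 1615.7 t/h.
Overhead M = G − C = 1615.7 − 584.17 = 1031.5 t/h.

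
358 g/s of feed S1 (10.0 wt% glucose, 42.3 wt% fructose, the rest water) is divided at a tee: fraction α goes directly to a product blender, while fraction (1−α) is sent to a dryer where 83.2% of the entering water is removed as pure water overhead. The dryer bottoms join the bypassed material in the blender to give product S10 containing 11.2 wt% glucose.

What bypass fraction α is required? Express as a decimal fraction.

0.730

All 358×0.100 = 35.8 g/s of glucose reaches S10, so S10 = 35.8/0.112 = 319.64 g/s and vapour = 38.357 g/s.
The evaporator receives (1−α)·358 of feed at 0.477 water and removes 0.832 of that water:
0.832×0.477×(1−α)×358 = 38.357
(1−α) = 38.357/142.08 = 0.2700;  α = 0.7300.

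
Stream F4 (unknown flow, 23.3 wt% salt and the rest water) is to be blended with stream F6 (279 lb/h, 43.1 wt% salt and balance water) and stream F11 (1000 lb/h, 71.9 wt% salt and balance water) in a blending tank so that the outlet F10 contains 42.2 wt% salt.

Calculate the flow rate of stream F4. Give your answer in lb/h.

1585 lb/h

Let F4 be the unknown flow. Total out = 1279 + F4.
salt balance: 839.25 + 0.233·F4 = 0.422·(1279 + F4)
(0.233 − 0.422)·F4 = 0.422×1279 − 839.25 = -299.51
F4 = -299.51 / -0.189 = 1584.7 lb/h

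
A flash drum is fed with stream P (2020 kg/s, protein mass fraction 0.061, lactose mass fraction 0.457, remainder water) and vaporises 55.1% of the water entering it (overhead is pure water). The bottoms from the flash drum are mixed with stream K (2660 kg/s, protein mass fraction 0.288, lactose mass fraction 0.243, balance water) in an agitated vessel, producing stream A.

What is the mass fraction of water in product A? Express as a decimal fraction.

Vapour removed = 0.551×0.482×2020 = 536.48 kg/s; concentrate = 1483.5 kg/s.
water reaching the mixer = 437.16 (from concentrate) + 2660×0.469 = 1684.7 kg/s.
Product flow = 1483.5 + 2660 = 4143.5 kg/s; water fraction = 0.407.

0.407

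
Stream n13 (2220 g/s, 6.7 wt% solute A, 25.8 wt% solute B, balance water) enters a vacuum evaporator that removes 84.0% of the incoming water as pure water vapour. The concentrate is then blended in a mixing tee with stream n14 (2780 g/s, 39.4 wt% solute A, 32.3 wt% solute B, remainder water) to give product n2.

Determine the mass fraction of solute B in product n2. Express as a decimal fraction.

0.393

Vapour removed = 0.840×0.675×2220 = 1258.7 g/s; concentrate = 961.26 g/s.
solute B reaching the mixer = 572.76 (from concentrate) + 2780×0.323 = 1470.7 g/s.
Product flow = 961.26 + 2780 = 3741.3 g/s; solute B fraction = 0.393.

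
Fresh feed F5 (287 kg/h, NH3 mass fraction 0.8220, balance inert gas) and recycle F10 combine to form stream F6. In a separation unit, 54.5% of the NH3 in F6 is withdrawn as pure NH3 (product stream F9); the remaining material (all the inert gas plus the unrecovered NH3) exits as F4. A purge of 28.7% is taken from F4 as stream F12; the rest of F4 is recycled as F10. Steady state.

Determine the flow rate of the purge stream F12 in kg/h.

inert gas enters only via F5 and leaves only via the purge: 287×0.178 = 0.287×(inert gas in F4), and the separation unit passes all inert gas, so inert gas in F6 = inert gas in F4 = 178 kg/h.
NH3 in F6: m_A = 287×0.822 + (1−0.287)·(1−0.545)·m_A, so m_A = 235.91/0.6756 = 349.2 kg/h.
F4 = (1−0.545)×349.2 + 178 = 336.89 kg/h.
Purge F12 = 0.287×336.89 = 96.686 kg/h.

96.69 kg/h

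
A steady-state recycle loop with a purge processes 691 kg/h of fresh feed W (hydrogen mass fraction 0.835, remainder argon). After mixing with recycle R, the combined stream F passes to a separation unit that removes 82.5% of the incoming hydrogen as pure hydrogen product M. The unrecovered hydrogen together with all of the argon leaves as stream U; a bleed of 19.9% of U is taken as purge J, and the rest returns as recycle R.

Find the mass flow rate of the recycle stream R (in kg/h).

553 kg/h

argon enters only via W and leaves only via the purge: 691×0.165 = 0.199×(argon in U), and the separation unit passes all argon, so argon in F = argon in U = 572.94 kg/h.
hydrogen in F: m_A = 691×0.835 + (1−0.199)·(1−0.825)·m_A, so m_A = 576.99/0.8598 = 671.05 kg/h.
U = (1−0.825)×671.05 + 572.94 = 690.37 kg/h.
Recycle R = (1−0.199)×690.37 = 552.99 kg/h.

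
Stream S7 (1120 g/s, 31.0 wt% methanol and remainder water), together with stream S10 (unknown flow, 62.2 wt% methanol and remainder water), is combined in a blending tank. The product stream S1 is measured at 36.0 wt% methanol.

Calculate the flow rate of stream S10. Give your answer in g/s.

Let S10 be the unknown flow. Total out = 1120 + S10.
methanol balance: 347.2 + 0.622·S10 = 0.360·(1120 + S10)
(0.622 − 0.360)·S10 = 0.360×1120 − 347.2 = 56
S10 = 56 / 0.262 = 213.74 g/s

213.7 g/s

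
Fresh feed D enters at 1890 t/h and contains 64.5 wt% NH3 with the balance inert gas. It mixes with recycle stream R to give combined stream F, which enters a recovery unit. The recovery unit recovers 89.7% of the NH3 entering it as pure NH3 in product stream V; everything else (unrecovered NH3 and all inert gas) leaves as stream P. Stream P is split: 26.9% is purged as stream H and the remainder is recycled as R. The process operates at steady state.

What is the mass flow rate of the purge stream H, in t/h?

707.5 t/h

inert gas enters only via D and leaves only via the purge: 1890×0.355 = 0.269×(inert gas in P), and the recovery unit passes all inert gas, so inert gas in F = inert gas in P = 2494.2 t/h.
NH3 in F: m_A = 1890×0.645 + (1−0.269)·(1−0.897)·m_A, so m_A = 1219/0.9247 = 1318.3 t/h.
P = (1−0.897)×1318.3 + 2494.2 = 2630 t/h.
Purge H = 0.269×2630 = 707.48 t/h.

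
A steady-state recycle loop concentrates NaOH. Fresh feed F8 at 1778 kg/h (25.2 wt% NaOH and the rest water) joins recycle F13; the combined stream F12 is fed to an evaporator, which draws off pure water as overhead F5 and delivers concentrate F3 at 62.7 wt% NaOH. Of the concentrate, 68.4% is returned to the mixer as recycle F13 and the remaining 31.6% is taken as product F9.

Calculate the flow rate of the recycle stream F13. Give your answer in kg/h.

1547 kg/h

Overall NaOH balance (none leaves overhead): NaOH in fresh feed = NaOH in product, i.e. 1778×0.252 = (1−0.684)·F3·0.627.
F3 = 448.06/(0.627×0.316) = 2261.4 kg/h.
Recycle F13 = 0.684×2261.4 = 1546.8 kg/h.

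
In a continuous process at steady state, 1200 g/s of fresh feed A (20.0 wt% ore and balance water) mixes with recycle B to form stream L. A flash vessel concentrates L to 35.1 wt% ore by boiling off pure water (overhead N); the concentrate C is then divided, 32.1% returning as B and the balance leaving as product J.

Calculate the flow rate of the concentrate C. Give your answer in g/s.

Overall ore balance (none leaves overhead): ore in fresh feed = ore in product, i.e. 1200×0.200 = (1−0.321)·C·0.351.
C = 240/(0.351×0.679) = 1007 g/s.

1007 g/s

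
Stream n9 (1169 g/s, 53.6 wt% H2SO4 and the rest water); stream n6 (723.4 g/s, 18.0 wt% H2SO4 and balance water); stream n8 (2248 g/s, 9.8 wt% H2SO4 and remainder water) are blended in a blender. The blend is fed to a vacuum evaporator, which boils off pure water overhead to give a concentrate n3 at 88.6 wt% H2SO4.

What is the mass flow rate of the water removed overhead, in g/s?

3038 g/s

H2SO4 entering = 1169×0.536 + 723.4×0.180 + 2248×0.098 = 977.1 g/s.
All H2SO4 reports to n3, so n3 = 977.1/0.886 = 1102.8 g/s.
Total feed = 4140.4 g/s; overhead = 4140.4 − 1102.8 = 3037.6 g/s.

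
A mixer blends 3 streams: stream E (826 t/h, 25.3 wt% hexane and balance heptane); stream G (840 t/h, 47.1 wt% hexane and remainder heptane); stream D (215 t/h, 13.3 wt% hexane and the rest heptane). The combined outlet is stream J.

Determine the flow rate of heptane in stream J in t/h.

heptane out = heptane in = 826×0.747 + 840×0.529 + 215×0.867 = 1247.8 t/h.

1248 t/h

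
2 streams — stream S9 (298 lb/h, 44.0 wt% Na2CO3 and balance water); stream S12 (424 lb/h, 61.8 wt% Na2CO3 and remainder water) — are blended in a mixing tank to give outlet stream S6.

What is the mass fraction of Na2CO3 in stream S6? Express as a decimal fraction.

0.545

Total flow out = 298 + 424 = 722 lb/h.
Na2CO3 in = 298×0.440 + 424×0.618 = 393.15 lb/h.
Na2CO3 mass fraction in S6 = 393.15/722 = 0.545.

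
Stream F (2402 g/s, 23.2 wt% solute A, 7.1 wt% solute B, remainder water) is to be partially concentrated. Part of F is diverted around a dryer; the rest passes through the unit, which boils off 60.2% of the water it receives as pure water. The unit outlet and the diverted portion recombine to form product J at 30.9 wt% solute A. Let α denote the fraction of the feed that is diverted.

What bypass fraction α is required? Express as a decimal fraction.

0.406

All 2402×0.232 = 557.26 g/s of solute A reaches J, so J = 557.26/0.309 = 1803.4 g/s and vapour = 598.56 g/s.
The evaporator receives (1−α)·2402 of feed at 0.697 water and removes 0.602 of that water:
0.602×0.697×(1−α)×2402 = 598.56
(1−α) = 598.56/1007.9 = 0.5939;  α = 0.4061.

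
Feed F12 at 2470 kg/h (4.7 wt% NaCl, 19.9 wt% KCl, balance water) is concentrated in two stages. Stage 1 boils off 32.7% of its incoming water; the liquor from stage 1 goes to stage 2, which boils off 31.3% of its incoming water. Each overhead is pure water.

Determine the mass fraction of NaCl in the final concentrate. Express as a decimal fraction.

water in feed = 2470×0.754 = 1862.4 kg/h.
After stage 1: water left = (1−0.327)×1862.4 = 1253.4; stream total = 1861 kg/h.
After stage 2: water left = (1−0.313)×1253.4 = 861.07; final concentrate = 1468.7 kg/h.
NaCl fraction = 116.09/1468.7 = 0.079.

0.079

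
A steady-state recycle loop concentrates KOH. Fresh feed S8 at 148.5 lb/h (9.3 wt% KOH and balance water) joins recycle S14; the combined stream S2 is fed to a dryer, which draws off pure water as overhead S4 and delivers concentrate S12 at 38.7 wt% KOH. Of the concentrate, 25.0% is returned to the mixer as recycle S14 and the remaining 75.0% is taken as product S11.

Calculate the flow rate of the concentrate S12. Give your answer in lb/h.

47.58 lb/h

Overall KOH balance (none leaves overhead): KOH in fresh feed = KOH in product, i.e. 148.5×0.093 = (1−0.250)·S12·0.387.
S12 = 13.81/(0.387×0.750) = 47.581 lb/h.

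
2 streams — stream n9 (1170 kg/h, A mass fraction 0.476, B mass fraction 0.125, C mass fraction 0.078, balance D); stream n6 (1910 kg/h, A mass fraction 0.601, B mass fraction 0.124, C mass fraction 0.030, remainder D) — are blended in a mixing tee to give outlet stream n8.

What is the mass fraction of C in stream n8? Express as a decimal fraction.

Total flow out = 1170 + 1910 = 3080 kg/h.
C in = 1170×0.078 + 1910×0.030 = 148.56 kg/h.
C mass fraction in n8 = 148.56/3080 = 0.048.

0.048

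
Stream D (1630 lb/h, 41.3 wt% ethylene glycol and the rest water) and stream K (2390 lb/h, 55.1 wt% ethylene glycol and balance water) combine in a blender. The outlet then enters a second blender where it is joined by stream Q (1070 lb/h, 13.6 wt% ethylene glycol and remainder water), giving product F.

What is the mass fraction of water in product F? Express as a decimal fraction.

0.580

Overall, product flow = 5090 lb/h.
water in = 1630×0.587 + 2390×0.449 + 1070×0.864 = 2954.4 lb/h.
water fraction in F = 0.580.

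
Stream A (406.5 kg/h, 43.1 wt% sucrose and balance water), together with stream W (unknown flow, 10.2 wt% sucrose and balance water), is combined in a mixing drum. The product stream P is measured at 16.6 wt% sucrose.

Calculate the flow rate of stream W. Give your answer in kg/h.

Let W be the unknown flow. Total out = 406.5 + W.
sucrose balance: 175.2 + 0.102·W = 0.166·(406.5 + W)
(0.102 − 0.166)·W = 0.166×406.5 − 175.2 = -107.72
W = -107.72 / -0.064 = 1683.2 kg/h

1683 kg/h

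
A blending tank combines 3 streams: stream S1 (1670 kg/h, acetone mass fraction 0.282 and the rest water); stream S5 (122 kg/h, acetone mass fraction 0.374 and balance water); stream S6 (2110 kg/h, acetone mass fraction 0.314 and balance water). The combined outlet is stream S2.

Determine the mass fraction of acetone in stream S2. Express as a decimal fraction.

Total flow out = 1670 + 122 + 2110 = 3902 kg/h.
acetone in = 1670×0.282 + 122×0.374 + 2110×0.314 = 1179.1 kg/h.
acetone mass fraction in S2 = 1179.1/3902 = 0.302.

0.302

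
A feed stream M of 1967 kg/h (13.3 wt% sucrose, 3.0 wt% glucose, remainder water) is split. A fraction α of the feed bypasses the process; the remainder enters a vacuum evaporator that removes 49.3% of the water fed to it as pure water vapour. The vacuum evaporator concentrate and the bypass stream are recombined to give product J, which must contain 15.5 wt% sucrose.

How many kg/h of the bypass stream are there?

1290 kg/h

All 1967×0.133 = 261.61 kg/h of sucrose reaches J, so J = 261.61/0.155 = 1687.8 kg/h and vapour = 279.19 kg/h.
The evaporator receives (1−α)·1967 of feed at 0.837 water and removes 0.493 of that water:
0.493×0.837×(1−α)×1967 = 279.19
(1−α) = 279.19/811.66 = 0.3440;  α = 0.6560.
Bypass flow = 0.6560×1967 = 1290.4 kg/h.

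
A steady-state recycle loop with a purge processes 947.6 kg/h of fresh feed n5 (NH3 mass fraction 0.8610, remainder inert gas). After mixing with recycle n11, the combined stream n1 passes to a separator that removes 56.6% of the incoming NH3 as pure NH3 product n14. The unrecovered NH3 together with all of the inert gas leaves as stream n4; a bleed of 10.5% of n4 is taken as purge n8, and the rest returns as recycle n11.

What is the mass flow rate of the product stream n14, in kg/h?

NH3 in n1: m_A = 947.6×0.861 + (1−0.105)·(1−0.566)·m_A, so m_A = 815.88/0.6116 = 1334.1 kg/h.
Product n14 = 0.566×1334.1 = 755.09 kg/h.

755.1 kg/h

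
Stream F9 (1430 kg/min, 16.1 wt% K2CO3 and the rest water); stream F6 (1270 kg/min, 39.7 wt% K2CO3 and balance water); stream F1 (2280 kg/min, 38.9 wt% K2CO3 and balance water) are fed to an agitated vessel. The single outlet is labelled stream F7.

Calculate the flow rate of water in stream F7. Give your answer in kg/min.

water out = water in = 1430×0.839 + 1270×0.603 + 2280×0.611 = 3358.7 kg/min.

3359 kg/min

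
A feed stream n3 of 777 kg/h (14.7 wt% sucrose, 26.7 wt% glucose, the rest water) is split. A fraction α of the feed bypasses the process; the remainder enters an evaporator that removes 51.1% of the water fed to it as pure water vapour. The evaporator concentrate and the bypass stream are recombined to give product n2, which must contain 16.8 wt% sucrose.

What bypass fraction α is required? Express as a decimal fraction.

0.583

All 777×0.147 = 114.22 kg/h of sucrose reaches n2, so n2 = 114.22/0.168 = 679.87 kg/h and vapour = 97.125 kg/h.
The evaporator receives (1−α)·777 of feed at 0.586 water and removes 0.511 of that water:
0.511×0.586×(1−α)×777 = 97.125
(1−α) = 97.125/232.67 = 0.4174;  α = 0.5826.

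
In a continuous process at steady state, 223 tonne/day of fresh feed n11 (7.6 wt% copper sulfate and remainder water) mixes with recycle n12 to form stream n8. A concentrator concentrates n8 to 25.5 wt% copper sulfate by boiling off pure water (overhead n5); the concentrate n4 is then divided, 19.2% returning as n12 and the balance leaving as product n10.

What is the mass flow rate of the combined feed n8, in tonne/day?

Overall copper sulfate balance (none leaves overhead): copper sulfate in fresh feed = copper sulfate in product, i.e. 223×0.076 = (1−0.192)·n4·0.255.
n4 = 16.948/(0.255×0.808) = 82.256 tonne/day.
Recycle n12 = 0.192×82.256 = 15.793 tonne/day.
Combined feed n8 = 223 + 15.793 = 238.79 tonne/day.

238.8 tonne/day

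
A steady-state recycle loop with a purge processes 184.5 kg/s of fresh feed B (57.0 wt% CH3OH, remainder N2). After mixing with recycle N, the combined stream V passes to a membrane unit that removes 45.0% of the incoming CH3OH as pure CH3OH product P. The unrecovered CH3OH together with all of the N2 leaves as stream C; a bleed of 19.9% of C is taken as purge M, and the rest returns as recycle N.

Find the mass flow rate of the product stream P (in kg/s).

84.59 kg/s

CH3OH in V: m_A = 184.5×0.570 + (1−0.199)·(1−0.450)·m_A, so m_A = 105.16/0.5595 = 187.98 kg/s.
Product P = 0.450×187.98 = 84.591 kg/s.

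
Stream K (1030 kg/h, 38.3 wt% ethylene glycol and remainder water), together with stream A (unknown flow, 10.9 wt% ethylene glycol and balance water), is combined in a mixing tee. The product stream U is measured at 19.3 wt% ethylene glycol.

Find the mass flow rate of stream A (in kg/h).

2330 kg/h

Let A be the unknown flow. Total out = 1030 + A.
ethylene glycol balance: 394.49 + 0.109·A = 0.193·(1030 + A)
(0.109 − 0.193)·A = 0.193×1030 − 394.49 = -195.7
A = -195.7 / -0.084 = 2329.8 kg/h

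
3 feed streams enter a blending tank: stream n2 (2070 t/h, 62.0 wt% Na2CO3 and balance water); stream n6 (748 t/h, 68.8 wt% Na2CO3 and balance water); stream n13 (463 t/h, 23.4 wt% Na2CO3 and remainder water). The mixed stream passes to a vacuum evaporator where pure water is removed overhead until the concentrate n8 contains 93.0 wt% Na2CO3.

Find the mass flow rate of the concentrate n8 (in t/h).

Na2CO3 entering = 2070×0.620 + 748×0.688 + 463×0.234 = 1906.4 t/h.
All Na2CO3 reports to n8, so n8 = 1906.4/0.930 = 2049.9 t/h.

2050 t/h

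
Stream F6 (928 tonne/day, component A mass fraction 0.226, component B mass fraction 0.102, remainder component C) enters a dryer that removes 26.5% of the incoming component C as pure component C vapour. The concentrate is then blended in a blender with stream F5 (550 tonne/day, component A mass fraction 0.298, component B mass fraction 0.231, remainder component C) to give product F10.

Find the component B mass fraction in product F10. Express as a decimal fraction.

Vapour removed = 0.265×0.672×928 = 165.26 tonne/day; concentrate = 762.74 tonne/day.
component B reaching the mixer = 94.656 (from concentrate) + 550×0.231 = 221.71 tonne/day.
Product flow = 762.74 + 550 = 1312.7 tonne/day; component B fraction = 0.169.

0.169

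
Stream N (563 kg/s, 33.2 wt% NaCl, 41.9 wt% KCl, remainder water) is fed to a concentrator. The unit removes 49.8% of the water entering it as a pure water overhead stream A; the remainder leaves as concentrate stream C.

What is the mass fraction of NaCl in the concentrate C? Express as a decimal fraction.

NaCl is not removed: 563×0.332 = 186.92 kg/s of NaCl enters C.
water entering = 563×0.249 = 140.19 kg/s; overhead removed = 0.498×140.19 = 69.813 kg/s.
Concentrate = 563 − 69.813 = 493.19 kg/s.
Mass fraction = 186.92/493.19 = 0.3790.

0.3790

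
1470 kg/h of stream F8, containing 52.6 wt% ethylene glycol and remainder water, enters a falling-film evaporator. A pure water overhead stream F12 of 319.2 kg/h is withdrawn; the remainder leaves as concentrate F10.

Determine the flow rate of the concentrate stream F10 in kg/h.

Concentrate = 1470 − 319.2 = 1150.8 kg/h.

1151 kg/h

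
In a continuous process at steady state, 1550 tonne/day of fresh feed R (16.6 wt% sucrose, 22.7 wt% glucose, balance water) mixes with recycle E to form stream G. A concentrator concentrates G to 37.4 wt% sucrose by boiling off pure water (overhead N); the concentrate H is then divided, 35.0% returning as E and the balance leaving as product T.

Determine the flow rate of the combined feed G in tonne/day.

1920 tonne/day

Overall sucrose balance (none leaves overhead): sucrose in fresh feed = sucrose in product, i.e. 1550×0.166 = (1−0.350)·H·0.374.
H = 257.3/(0.374×0.650) = 1058.4 tonne/day.
Recycle E = 0.350×1058.4 = 370.44 tonne/day.
Combined feed G = 1550 + 370.44 = 1920.4 tonne/day.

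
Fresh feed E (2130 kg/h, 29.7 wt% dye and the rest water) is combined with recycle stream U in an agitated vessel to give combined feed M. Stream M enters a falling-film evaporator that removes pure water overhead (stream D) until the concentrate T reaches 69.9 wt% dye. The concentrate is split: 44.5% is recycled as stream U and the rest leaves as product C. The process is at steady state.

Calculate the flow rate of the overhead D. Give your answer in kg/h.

Overall dye balance (none leaves overhead): dye in fresh feed = dye in product, i.e. 2130×0.297 = (1−0.445)·T·0.699.
T = 632.61/(0.699×0.555) = 1630.7 kg/h.
Recycle U = 0.445×1630.7 = 725.65 kg/h.
Combined feed M = 2130 + 725.65 = 2855.6 kg/h.
Overhead D = M − T = 2855.6 − 1630.7 = 1225 kg/h.

1225 kg/h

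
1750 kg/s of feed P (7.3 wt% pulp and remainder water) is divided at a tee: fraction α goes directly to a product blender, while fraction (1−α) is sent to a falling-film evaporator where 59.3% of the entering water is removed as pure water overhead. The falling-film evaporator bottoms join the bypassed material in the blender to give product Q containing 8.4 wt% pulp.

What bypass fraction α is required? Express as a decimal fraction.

0.762

All 1750×0.073 = 127.75 kg/s of pulp reaches Q, so Q = 127.75/0.084 = 1520.8 kg/s and vapour = 229.17 kg/s.
The evaporator receives (1−α)·1750 of feed at 0.927 water and removes 0.593 of that water:
0.593×0.927×(1−α)×1750 = 229.17
(1−α) = 229.17/961.99 = 0.2382;  α = 0.7618.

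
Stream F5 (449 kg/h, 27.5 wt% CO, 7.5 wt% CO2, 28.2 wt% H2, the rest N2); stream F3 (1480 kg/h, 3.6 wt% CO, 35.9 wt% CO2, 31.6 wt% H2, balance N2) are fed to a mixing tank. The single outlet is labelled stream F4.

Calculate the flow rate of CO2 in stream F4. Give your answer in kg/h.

CO2 out = CO2 in = 449×0.075 + 1480×0.359 = 564.99 kg/h.

565 kg/h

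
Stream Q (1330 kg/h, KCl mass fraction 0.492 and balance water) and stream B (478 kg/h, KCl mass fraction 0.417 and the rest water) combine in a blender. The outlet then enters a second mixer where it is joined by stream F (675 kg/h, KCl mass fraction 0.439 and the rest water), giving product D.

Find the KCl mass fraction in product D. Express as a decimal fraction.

Overall, product flow = 2483 kg/h.
KCl in = 1330×0.492 + 478×0.417 + 675×0.439 = 1150 kg/h.
KCl fraction in D = 0.463.

0.463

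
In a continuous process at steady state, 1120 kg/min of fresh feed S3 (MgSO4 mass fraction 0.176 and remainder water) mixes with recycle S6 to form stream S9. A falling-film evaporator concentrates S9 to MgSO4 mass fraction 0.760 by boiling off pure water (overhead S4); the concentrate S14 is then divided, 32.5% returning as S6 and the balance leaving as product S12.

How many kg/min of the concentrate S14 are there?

Overall MgSO4 balance (none leaves overhead): MgSO4 in fresh feed = MgSO4 in product, i.e. 1120×0.176 = (1−0.325)·S14·0.760.
S14 = 197.12/(0.760×0.675) = 384.25 kg/min.

384.2 kg/min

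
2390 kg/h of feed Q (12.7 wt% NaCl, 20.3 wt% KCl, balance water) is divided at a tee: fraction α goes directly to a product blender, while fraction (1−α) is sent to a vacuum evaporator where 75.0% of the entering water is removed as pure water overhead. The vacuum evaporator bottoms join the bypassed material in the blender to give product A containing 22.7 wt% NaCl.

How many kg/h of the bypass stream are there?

All 2390×0.127 = 303.53 kg/h of NaCl reaches A, so A = 303.53/0.227 = 1337.1 kg/h and vapour = 1052.9 kg/h.
The evaporator receives (1−α)·2390 of feed at 0.670 water and removes 0.750 of that water:
0.750×0.670×(1−α)×2390 = 1052.9
(1−α) = 1052.9/1201 = 0.8767;  α = 0.1233.
Bypass flow = 0.1233×2390 = 294.75 kg/h.

294.7 kg/h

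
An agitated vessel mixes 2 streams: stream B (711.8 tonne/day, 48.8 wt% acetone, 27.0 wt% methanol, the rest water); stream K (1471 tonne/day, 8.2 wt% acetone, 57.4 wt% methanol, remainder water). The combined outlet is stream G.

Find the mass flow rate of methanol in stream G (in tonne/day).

1037 tonne/day

methanol out = methanol in = 711.8×0.270 + 1471×0.574 = 1036.5 tonne/day.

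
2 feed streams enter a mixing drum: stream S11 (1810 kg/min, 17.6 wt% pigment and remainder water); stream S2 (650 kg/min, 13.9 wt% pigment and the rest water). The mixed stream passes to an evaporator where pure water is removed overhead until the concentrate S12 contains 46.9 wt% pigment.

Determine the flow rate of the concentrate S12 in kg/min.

pigment entering = 1810×0.176 + 650×0.139 = 408.91 kg/min.
All pigment reports to S12, so S12 = 408.91/0.469 = 871.88 kg/min.

871.9 kg/min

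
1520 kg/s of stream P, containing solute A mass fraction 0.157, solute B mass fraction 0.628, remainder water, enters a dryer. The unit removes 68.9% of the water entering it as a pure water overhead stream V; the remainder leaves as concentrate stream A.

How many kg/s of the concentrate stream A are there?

1295 kg/s

water entering = 1520×0.215 = 326.8 kg/s; overhead removed = 0.689×326.8 = 225.17 kg/s.
Concentrate = 1520 − 225.17 = 1294.8 kg/s.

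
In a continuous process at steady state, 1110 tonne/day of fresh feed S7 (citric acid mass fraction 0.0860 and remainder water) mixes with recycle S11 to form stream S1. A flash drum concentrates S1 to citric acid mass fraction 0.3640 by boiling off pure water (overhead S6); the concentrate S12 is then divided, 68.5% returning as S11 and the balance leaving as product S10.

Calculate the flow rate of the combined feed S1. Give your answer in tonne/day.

Overall citric acid balance (none leaves overhead): citric acid in fresh feed = citric acid in product, i.e. 1110×0.086 = (1−0.685)·S12·0.364.
S12 = 95.46/(0.364×0.315) = 832.55 tonne/day.
Recycle S11 = 0.685×832.55 = 570.3 tonne/day.
Combined feed S1 = 1110 + 570.3 = 1680.3 tonne/day.

1680 tonne/day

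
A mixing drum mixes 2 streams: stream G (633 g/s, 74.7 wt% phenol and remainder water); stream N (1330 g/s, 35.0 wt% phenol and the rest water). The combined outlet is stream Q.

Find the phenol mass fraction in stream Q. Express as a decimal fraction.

0.478

Total flow out = 633 + 1330 = 1963 g/s.
phenol in = 633×0.747 + 1330×0.350 = 938.35 g/s.
phenol mass fraction in Q = 938.35/1963 = 0.478.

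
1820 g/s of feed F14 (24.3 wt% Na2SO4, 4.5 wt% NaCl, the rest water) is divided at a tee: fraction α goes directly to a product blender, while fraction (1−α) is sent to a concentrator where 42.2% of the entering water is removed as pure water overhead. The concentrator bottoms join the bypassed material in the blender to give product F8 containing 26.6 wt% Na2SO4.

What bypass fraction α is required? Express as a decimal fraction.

0.712

All 1820×0.243 = 442.26 g/s of Na2SO4 reaches F8, so F8 = 442.26/0.266 = 1662.6 g/s and vapour = 157.37 g/s.
The evaporator receives (1−α)·1820 of feed at 0.712 water and removes 0.422 of that water:
0.422×0.712×(1−α)×1820 = 157.37
(1−α) = 157.37/546.84 = 0.2878;  α = 0.7122.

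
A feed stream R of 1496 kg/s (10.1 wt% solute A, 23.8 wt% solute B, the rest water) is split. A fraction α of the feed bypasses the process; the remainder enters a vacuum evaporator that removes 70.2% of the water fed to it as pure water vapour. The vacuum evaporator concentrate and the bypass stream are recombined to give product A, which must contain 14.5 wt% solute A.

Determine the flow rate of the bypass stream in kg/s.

517.7 kg/s

All 1496×0.101 = 151.1 kg/s of solute A reaches A, so A = 151.1/0.145 = 1042 kg/s and vapour = 453.96 kg/s.
The evaporator receives (1−α)·1496 of feed at 0.661 water and removes 0.702 of that water:
0.702×0.661×(1−α)×1496 = 453.96
(1−α) = 453.96/694.18 = 0.6540;  α = 0.3460.
Bypass flow = 0.3460×1496 = 517.69 kg/s.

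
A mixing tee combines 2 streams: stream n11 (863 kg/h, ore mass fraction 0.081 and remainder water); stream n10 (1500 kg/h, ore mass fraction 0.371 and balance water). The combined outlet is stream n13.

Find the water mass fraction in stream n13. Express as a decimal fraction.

0.735

Total flow out = 863 + 1500 = 2363 kg/h.
water in = 863×0.919 + 1500×0.629 = 1736.6 kg/h.
water mass fraction in n13 = 1736.6/2363 = 0.735.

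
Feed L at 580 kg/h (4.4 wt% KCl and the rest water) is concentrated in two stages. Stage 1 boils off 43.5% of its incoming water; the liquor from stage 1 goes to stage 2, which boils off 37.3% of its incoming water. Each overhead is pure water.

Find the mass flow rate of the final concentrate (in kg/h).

221.9 kg/h

water in feed = 580×0.956 = 554.48 kg/h.
After stage 1: water left = (1−0.435)×554.48 = 313.28; stream total = 338.8 kg/h.
After stage 2: water left = (1−0.373)×313.28 = 196.43; final concentrate = 221.95 kg/h.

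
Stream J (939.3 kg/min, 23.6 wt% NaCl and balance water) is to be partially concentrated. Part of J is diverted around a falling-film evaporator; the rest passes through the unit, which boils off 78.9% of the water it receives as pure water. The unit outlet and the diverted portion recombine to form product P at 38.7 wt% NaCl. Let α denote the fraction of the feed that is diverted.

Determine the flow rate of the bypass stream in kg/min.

All 939.3×0.236 = 221.67 kg/min of NaCl reaches P, so P = 221.67/0.387 = 572.8 kg/min and vapour = 366.5 kg/min.
The evaporator receives (1−α)·939.3 of feed at 0.764 water and removes 0.789 of that water:
0.789×0.764×(1−α)×939.3 = 366.5
(1−α) = 366.5/566.21 = 0.6473;  α = 0.3527.
Bypass flow = 0.3527×939.3 = 331.31 kg/min.

331.3 kg/min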